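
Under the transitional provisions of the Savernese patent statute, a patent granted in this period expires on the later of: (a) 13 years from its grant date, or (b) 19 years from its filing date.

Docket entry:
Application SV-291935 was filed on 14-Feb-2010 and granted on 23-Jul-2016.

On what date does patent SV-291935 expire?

(a) grant + 13 years → 23 July 2029.
(b) filing + 19 years → 14 February 2029.
Later of the two: 23 July 2029.

2029-07-23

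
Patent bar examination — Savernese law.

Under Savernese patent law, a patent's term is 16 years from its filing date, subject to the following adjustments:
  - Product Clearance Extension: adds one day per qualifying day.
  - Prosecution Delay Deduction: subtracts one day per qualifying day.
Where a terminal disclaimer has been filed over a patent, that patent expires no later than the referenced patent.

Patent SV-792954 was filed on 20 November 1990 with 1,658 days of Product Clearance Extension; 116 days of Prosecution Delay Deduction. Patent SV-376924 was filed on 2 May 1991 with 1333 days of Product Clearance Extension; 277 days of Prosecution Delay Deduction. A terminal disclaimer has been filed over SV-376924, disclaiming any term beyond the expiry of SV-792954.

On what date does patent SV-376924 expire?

Natural term of SV-376924:
  Base: filing + 16 years → 2 May 2007.
  Product Clearance Extension: +1333 days → 25 December 2010.
  Prosecution Delay Deduction: −277 days → 23 March 2010.
Expiry of referenced patent SV-792954:
  Base: filing + 16 years → 20 November 2006.
  Product Clearance Extension: +1658 days → 5 June 2011.
  Prosecution Delay Deduction: −116 days → 9 February 2011.
Terminal disclaimer: SV-376924 expires on the earlier of 23 March 2010 and 9 February 2011.

2010-03-23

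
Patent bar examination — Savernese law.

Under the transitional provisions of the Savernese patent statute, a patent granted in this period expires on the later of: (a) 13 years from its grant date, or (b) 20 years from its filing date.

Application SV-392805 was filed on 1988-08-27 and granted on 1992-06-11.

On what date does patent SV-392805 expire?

2008-08-27

(a) grant + 13 years → 11 June 2005.
(b) filing + 20 years → 27 August 2008.
Later of the two: 27 August 2008.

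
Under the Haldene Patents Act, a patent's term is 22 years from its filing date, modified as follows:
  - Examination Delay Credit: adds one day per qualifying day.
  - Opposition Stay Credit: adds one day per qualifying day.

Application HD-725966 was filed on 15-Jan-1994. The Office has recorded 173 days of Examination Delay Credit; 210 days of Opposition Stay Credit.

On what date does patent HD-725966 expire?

Base term: filing date + 22 years → 15 January 2016.
Examination Delay Credit: +173 days → 6 July 2016.
Opposition Stay Credit: +210 days → 1 February 2017.

February 1, 2017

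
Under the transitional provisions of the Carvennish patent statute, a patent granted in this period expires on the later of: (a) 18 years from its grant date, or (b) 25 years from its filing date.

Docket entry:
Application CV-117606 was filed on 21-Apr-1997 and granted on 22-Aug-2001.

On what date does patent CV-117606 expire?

(a) grant + 18 years → 22 August 2019.
(b) filing + 25 years → 21 April 2022.
Later of the two: 21 April 2022.

2022-04-21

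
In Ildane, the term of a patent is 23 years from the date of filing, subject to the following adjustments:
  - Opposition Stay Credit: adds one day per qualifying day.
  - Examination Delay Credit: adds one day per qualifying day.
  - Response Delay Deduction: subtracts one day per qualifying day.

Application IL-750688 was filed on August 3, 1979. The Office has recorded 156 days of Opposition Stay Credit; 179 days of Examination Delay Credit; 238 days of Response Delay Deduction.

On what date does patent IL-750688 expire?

2002-11-08

Base term: filing date + 23 years → 3 August 2002.
Opposition Stay Credit: +156 days → 6 January 2003.
Examination Delay Credit: +179 days → 4 July 2003.
Response Delay Deduction: −238 days → 8 November 2002.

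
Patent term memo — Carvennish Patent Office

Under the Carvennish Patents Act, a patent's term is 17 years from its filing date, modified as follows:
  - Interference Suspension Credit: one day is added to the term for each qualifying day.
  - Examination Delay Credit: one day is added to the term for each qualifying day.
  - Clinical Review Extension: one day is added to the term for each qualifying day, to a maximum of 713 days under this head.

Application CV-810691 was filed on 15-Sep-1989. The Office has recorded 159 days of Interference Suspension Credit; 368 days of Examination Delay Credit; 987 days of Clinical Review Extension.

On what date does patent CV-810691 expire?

Base term: filing date + 17 years → 15 September 2006.
Interference Suspension Credit: +159 days → 21 February 2007.
Examination Delay Credit: +368 days → 24 February 2008.
Clinical Review Extension: 987 days claimed exceeds the 713-day cap, so +713 days → 6 February 2010.

2010-02-06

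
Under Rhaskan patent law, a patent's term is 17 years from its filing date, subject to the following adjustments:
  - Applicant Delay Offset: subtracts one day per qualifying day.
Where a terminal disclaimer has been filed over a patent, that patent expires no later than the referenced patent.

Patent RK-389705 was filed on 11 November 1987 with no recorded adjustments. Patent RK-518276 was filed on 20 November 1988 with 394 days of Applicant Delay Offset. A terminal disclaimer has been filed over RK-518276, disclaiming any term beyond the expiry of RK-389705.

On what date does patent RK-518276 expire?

October 22, 2004

Natural term of RK-518276:
  Base: filing + 17 years → 20 November 2005.
  Applicant Delay Offset: −394 days → 22 October 2004.
Expiry of referenced patent RK-389705:
  Base: filing + 17 years → 11 November 2004.
Terminal disclaimer: RK-518276 expires on the earlier of 22 October 2004 and 11 November 2004.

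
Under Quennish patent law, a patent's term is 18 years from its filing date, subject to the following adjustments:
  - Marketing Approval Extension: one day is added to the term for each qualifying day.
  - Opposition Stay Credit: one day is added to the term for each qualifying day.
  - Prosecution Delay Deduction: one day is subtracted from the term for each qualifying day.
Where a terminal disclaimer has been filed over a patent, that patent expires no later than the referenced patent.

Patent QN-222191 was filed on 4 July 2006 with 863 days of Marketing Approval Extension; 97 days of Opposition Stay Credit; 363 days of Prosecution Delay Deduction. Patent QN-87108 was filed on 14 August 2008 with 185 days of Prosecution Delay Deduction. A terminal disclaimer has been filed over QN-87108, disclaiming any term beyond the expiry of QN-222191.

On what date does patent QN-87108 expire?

2026-02-10

Natural term of QN-87108:
  Base: filing + 18 years → 14 August 2026.
  Prosecution Delay Deduction: −185 days → 10 February 2026.
Expiry of referenced patent QN-222191:
  Base: filing + 18 years → 4 July 2024.
  Marketing Approval Extension: +863 days → 14 November 2026.
  Opposition Stay Credit: +97 days → 19 February 2027.
  Prosecution Delay Deduction: −363 days → 21 February 2026.
Terminal disclaimer: QN-87108 expires on the earlier of 10 February 2026 and 21 February 2026.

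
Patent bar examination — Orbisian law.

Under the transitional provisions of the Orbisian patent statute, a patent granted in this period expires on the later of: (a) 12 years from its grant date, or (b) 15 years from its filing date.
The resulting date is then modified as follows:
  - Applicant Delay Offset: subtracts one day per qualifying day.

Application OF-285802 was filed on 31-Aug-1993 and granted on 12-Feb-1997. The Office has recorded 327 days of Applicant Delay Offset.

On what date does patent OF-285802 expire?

(a) grant + 12 years → 12 February 2009.
(b) filing + 15 years → 31 August 2008.
Later of the two: 12 February 2009.
Applicant Delay Offset: −327 days → 22 March 2008.

2008-03-22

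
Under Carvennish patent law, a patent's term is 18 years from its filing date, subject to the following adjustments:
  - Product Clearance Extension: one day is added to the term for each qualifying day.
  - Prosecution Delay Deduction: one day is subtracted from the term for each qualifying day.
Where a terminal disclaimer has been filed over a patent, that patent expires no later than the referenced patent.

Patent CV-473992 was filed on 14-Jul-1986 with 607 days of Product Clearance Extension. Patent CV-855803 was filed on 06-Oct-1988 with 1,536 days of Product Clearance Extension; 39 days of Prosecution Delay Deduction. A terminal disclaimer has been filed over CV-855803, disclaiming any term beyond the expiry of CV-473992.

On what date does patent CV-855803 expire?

Natural term of CV-855803:
  Base: filing + 18 years → 6 October 2006.
  Product Clearance Extension: +1536 days → 20 December 2010.
  Prosecution Delay Deduction: −39 days → 11 November 2010.
Expiry of referenced patent CV-473992:
  Base: filing + 18 years → 14 July 2004.
  Product Clearance Extension: +607 days → 13 March 2006.
Terminal disclaimer: CV-855803 expires on the earlier of 11 November 2010 and 13 March 2006.

March 13, 2006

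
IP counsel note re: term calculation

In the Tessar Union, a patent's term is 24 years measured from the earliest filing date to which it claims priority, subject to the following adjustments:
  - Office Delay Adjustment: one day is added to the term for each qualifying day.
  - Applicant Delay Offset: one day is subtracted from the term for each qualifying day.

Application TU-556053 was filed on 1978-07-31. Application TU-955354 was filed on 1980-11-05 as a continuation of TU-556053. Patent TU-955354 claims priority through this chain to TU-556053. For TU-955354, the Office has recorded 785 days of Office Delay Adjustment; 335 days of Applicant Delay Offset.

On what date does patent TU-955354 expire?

Earliest priority filing: 31 July 1978.
Base term: 31 July 1978 + 24 years → 31 July 2002.
Office Delay Adjustment: +785 days → 23 September 2004.
Applicant Delay Offset: −335 days → 24 October 2003.

October 24, 2003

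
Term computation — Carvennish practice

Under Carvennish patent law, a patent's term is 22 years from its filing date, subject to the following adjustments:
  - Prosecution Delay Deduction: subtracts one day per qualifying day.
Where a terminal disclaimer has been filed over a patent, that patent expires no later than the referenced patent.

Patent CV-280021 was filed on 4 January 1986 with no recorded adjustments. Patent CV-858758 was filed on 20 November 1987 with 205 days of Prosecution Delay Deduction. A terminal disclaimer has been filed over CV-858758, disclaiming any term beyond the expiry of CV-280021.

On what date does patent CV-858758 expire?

2008-01-04

Natural term of CV-858758:
  Base: filing + 22 years → 20 November 2009.
  Prosecution Delay Deduction: −205 days → 29 April 2009.
Expiry of referenced patent CV-280021:
  Base: filing + 22 years → 4 January 2008.
Terminal disclaimer: CV-858758 expires on the earlier of 29 April 2009 and 4 January 2008.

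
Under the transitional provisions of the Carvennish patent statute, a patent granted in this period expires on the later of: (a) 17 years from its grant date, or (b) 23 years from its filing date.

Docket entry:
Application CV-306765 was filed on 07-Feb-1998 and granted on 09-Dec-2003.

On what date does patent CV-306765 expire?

2021-02-07

(a) grant + 17 years → 9 December 2020.
(b) filing + 23 years → 7 February 2021.
Later of the two: 7 February 2021.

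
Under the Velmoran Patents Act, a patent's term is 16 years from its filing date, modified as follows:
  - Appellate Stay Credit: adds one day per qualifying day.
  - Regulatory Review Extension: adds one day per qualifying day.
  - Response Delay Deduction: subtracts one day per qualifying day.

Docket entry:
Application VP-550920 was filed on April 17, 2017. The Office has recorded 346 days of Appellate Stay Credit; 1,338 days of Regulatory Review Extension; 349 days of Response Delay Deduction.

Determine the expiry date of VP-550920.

December 12, 2036

Base term: filing date + 16 years → 17 April 2033.
Appellate Stay Credit: +346 days → 29 March 2034.
Regulatory Review Extension: +1338 days → 26 November 2037.
Response Delay Deduction: −349 days → 12 December 2036.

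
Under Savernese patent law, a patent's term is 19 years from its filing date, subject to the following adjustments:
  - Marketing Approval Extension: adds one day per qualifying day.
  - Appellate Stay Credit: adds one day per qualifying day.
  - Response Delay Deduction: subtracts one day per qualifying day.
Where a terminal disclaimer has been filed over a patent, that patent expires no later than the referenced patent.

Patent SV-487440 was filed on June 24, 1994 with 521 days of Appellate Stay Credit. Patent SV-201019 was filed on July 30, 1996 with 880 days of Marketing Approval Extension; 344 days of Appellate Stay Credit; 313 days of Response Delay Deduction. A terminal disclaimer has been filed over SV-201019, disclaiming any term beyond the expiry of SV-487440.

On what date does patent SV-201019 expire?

2014-11-27

Natural term of SV-201019:
  Base: filing + 19 years → 30 July 2015.
  Marketing Approval Extension: +880 days → 26 December 2017.
  Appellate Stay Credit: +344 days → 5 December 2018.
  Response Delay Deduction: −313 days → 26 January 2018.
Expiry of referenced patent SV-487440:
  Base: filing + 19 years → 24 June 2013.
  Appellate Stay Credit: +521 days → 27 November 2014.
Terminal disclaimer: SV-201019 expires on the earlier of 26 January 2018 and 27 November 2014.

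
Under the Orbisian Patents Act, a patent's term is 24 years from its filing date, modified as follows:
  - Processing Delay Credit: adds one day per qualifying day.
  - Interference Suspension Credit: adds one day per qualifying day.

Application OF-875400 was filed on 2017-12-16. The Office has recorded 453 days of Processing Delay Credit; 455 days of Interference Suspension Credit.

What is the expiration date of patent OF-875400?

June 11, 2044

Base term: filing date + 24 years → 16 December 2041.
Processing Delay Credit: +453 days → 14 March 2043.
Interference Suspension Credit: +455 days → 11 June 2044.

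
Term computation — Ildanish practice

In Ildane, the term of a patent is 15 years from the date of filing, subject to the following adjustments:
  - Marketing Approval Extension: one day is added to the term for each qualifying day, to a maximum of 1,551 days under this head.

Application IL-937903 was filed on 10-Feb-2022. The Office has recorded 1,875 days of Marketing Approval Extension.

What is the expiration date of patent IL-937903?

2041-05-11

Base term: filing date + 15 years → 10 February 2037.
Marketing Approval Extension: 1875 days claimed exceeds the 1551-day cap, so +1551 days → 11 May 2041.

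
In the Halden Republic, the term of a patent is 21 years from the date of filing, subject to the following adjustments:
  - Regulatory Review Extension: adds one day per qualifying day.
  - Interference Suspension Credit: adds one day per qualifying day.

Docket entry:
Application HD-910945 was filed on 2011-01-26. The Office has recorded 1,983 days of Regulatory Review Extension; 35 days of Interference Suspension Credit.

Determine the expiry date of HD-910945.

2037-08-05

Base term: filing date + 21 years → 26 January 2032.
Regulatory Review Extension: +1983 days → 1 July 2037.
Interference Suspension Credit: +35 days → 5 August 2037.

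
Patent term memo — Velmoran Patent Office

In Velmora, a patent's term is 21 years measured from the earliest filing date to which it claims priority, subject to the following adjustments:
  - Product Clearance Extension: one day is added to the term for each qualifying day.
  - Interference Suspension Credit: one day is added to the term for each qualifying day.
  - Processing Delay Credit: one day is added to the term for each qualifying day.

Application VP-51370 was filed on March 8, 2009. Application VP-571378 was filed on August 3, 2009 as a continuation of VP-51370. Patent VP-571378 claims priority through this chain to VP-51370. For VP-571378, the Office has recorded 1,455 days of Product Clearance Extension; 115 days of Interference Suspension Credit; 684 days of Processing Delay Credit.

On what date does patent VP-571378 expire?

2036-05-09

Earliest priority filing: 8 March 2009.
Base term: 8 March 2009 + 21 years → 8 March 2030.
Product Clearance Extension: +1455 days → 2 March 2034.
Interference Suspension Credit: +115 days → 25 June 2034.
Processing Delay Credit: +684 days → 9 May 2036.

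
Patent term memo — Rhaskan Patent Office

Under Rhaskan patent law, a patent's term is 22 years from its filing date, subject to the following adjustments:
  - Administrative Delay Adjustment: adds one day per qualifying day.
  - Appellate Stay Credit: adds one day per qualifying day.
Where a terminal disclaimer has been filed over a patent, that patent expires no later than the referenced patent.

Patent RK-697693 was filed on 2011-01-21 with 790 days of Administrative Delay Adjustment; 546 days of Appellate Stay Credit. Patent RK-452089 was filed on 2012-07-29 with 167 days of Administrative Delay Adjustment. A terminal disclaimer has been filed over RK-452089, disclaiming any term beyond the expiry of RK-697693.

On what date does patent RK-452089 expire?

January 12, 2035

Natural term of RK-452089:
  Base: filing + 22 years → 29 July 2034.
  Administrative Delay Adjustment: +167 days → 12 January 2035.
Expiry of referenced patent RK-697693:
  Base: filing + 22 years → 21 January 2033.
  Administrative Delay Adjustment: +790 days → 22 March 2035.
  Appellate Stay Credit: +546 days → 18 September 2036.
Terminal disclaimer: RK-452089 expires on the earlier of 12 January 2035 and 18 September 2036.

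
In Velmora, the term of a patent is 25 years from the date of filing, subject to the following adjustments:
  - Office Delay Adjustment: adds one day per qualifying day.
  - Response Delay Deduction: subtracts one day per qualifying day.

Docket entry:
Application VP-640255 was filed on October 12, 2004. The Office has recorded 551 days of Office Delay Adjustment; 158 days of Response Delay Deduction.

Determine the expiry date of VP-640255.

2030-11-09

Base term: filing date + 25 years → 12 October 2029.
Office Delay Adjustment: +551 days → 16 April 2031.
Response Delay Deduction: −158 days → 9 November 2030.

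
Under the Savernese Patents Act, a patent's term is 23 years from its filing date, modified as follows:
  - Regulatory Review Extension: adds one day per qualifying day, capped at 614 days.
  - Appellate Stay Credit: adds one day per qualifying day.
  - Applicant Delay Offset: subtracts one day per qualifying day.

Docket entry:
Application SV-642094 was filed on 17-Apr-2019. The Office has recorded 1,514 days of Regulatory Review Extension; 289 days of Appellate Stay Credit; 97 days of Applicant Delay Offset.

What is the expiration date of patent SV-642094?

Base term: filing date + 23 years → 17 April 2042.
Regulatory Review Extension: 1514 days claimed exceeds the 614-day cap, so +614 days → 22 December 2043.
Appellate Stay Credit: +289 days → 6 October 2044.
Applicant Delay Offset: −97 days → 1 July 2044.

July 1, 2044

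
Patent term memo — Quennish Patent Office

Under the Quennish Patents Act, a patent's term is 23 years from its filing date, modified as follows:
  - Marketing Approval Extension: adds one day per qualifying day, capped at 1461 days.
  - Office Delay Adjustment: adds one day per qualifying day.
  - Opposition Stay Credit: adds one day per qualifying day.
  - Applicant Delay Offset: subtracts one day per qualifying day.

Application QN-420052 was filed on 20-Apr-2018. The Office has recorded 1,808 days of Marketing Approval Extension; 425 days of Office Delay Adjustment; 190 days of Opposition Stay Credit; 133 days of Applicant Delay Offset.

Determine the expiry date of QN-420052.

August 15, 2046

Base term: filing date + 23 years → 20 April 2041.
Marketing Approval Extension: 1808 days claimed exceeds the 1461-day cap, so +1461 days → 20 April 2045.
Office Delay Adjustment: +425 days → 19 June 2046.
Opposition Stay Credit: +190 days → 26 December 2046.
Applicant Delay Offset: −133 days → 15 August 2046.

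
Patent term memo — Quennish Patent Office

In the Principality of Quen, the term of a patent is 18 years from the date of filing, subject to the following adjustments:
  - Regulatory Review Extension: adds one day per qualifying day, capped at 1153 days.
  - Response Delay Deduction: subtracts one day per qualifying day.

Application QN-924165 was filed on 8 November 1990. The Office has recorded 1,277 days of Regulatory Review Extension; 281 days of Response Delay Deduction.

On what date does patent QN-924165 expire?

Base term: filing date + 18 years → 8 November 2008.
Regulatory Review Extension: 1277 days claimed exceeds the 1153-day cap, so +1153 days → 5 January 2012.
Response Delay Deduction: −281 days → 30 March 2011.

March 30, 2011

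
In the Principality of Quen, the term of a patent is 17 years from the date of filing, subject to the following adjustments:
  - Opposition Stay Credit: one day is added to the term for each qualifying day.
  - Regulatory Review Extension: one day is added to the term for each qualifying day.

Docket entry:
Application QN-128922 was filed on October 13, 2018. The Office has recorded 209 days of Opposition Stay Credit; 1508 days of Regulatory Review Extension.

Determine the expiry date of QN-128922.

June 25, 2040

Base term: filing date + 17 years → 13 October 2035.
Opposition Stay Credit: +209 days → 9 May 2036.
Regulatory Review Extension: +1508 days → 25 June 2040.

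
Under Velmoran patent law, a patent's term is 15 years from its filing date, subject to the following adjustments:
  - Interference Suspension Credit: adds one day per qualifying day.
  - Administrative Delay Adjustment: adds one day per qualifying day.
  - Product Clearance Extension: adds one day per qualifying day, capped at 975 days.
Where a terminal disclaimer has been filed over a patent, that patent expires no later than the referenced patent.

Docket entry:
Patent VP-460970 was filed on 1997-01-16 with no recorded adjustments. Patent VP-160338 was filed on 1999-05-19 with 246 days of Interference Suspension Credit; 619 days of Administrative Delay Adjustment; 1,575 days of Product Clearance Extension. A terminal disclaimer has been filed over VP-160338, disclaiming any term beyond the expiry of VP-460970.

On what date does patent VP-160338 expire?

January 16, 2012

Natural term of VP-160338:
  Base: filing + 15 years → 19 May 2014.
  Interference Suspension Credit: +246 days → 20 January 2015.
  Administrative Delay Adjustment: +619 days → 30 September 2016.
  Product Clearance Extension: 1575 days claimed exceeds the 975-day cap, so +975 days → 2 June 2019.
Expiry of referenced patent VP-460970:
  Base: filing + 15 years → 16 January 2012.
Terminal disclaimer: VP-160338 expires on the earlier of 2 June 2019 and 16 January 2012.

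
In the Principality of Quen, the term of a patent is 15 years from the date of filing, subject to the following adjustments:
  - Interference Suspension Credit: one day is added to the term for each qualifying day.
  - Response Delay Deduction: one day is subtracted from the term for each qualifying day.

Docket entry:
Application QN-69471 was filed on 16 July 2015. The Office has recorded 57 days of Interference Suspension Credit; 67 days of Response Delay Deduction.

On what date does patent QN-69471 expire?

2030-07-06

Base term: filing date + 15 years → 16 July 2030.
Interference Suspension Credit: +57 days → 11 September 2030.
Response Delay Deduction: −67 days → 6 July 2030.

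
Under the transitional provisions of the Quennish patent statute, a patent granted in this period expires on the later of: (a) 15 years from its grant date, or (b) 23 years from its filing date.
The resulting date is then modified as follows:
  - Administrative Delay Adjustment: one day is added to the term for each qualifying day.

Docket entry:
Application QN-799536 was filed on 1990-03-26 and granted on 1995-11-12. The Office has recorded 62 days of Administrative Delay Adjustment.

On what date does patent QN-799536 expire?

(a) grant + 15 years → 12 November 2010.
(b) filing + 23 years → 26 March 2013.
Later of the two: 26 March 2013.
Administrative Delay Adjustment: +62 days → 27 May 2013.

2013-05-27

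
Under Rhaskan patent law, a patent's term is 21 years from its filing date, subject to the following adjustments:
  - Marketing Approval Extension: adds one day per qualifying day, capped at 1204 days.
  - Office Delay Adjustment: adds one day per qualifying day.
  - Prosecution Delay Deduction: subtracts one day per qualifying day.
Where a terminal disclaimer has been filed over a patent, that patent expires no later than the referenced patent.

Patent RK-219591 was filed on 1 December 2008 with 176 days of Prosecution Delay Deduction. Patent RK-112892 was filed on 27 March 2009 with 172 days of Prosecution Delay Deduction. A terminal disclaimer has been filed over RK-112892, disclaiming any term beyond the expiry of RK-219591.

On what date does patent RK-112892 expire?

June 8, 2029

Natural term of RK-112892:
  Base: filing + 21 years → 27 March 2030.
  Prosecution Delay Deduction: −172 days → 6 October 2029.
Expiry of referenced patent RK-219591:
  Base: filing + 21 years → 1 December 2029.
  Prosecution Delay Deduction: −176 days → 8 June 2029.
Terminal disclaimer: RK-112892 expires on the earlier of 6 October 2029 and 8 June 2029.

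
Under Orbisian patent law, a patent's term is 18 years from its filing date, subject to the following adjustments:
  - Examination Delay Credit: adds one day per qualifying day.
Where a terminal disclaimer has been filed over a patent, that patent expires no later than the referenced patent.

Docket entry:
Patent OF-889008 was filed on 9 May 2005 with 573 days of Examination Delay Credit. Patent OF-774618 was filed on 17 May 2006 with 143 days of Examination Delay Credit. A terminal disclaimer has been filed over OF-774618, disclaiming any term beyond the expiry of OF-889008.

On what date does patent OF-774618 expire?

Natural term of OF-774618:
  Base: filing + 18 years → 17 May 2024.
  Examination Delay Credit: +143 days → 7 October 2024.
Expiry of referenced patent OF-889008:
  Base: filing + 18 years → 9 May 2023.
  Examination Delay Credit: +573 days → 2 December 2024.
Terminal disclaimer: OF-774618 expires on the earlier of 7 October 2024 and 2 December 2024.

October 7, 2024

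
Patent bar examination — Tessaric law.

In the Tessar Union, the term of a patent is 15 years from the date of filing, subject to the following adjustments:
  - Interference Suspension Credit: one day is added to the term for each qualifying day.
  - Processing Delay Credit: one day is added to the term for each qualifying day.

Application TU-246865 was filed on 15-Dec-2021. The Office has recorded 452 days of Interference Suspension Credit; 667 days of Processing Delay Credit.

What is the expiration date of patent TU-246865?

Base term: filing date + 15 years → 15 December 2036.
Interference Suspension Credit: +452 days → 12 March 2038.
Processing Delay Credit: +667 days → 8 January 2040.

2040-01-08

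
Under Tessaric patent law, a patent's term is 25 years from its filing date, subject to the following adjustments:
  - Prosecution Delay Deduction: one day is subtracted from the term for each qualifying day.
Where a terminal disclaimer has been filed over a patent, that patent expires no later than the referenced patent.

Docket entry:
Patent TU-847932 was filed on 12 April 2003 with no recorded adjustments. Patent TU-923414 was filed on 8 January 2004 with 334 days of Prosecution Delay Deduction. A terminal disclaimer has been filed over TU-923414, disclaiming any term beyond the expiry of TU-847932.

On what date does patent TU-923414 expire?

2028-02-09

Natural term of TU-923414:
  Base: filing + 25 years → 8 January 2029.
  Prosecution Delay Deduction: −334 days → 9 February 2028.
Expiry of referenced patent TU-847932:
  Base: filing + 25 years → 12 April 2028.
Terminal disclaimer: TU-923414 expires on the earlier of 9 February 2028 and 12 April 2028.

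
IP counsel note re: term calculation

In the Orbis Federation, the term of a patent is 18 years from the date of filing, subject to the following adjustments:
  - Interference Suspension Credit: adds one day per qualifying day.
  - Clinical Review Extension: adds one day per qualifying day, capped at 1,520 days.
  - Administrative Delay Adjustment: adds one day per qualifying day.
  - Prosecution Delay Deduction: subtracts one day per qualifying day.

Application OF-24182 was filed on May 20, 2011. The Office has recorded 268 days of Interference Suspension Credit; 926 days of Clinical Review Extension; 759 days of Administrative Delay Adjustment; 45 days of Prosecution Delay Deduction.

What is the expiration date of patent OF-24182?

Base term: filing date + 18 years → 20 May 2029.
Interference Suspension Credit: +268 days → 12 February 2030.
Clinical Review Extension: 926 days (within the 1520-day cap) → +926 days → 26 August 2032.
Administrative Delay Adjustment: +759 days → 24 September 2034.
Prosecution Delay Deduction: −45 days → 10 August 2034.

August 10, 2034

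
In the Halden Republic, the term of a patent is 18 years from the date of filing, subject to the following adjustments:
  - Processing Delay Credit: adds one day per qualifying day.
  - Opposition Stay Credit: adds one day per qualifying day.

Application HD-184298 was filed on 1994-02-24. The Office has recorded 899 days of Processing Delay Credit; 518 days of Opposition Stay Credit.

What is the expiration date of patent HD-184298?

Base term: filing date + 18 years → 24 February 2012.
Processing Delay Credit: +899 days → 11 August 2014.
Opposition Stay Credit: +518 days → 11 January 2016.

2016-01-11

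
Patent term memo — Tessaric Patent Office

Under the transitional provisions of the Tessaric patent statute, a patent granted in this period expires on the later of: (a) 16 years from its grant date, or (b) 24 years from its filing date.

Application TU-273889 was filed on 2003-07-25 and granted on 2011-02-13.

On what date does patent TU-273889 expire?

2027-07-25

(a) grant + 16 years → 13 February 2027.
(b) filing + 24 years → 25 July 2027.
Later of the two: 25 July 2027.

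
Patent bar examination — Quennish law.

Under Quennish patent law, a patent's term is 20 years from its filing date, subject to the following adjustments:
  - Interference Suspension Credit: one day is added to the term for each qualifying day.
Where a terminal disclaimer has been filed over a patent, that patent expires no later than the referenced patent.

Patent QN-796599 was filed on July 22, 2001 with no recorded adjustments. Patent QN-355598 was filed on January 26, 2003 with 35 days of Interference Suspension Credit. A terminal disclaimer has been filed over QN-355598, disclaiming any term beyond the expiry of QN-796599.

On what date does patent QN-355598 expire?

Natural term of QN-355598:
  Base: filing + 20 years → 26 January 2023.
  Interference Suspension Credit: +35 days → 2 March 2023.
Expiry of referenced patent QN-796599:
  Base: filing + 20 years → 22 July 2021.
Terminal disclaimer: QN-355598 expires on the earlier of 2 March 2023 and 22 July 2021.

2021-07-22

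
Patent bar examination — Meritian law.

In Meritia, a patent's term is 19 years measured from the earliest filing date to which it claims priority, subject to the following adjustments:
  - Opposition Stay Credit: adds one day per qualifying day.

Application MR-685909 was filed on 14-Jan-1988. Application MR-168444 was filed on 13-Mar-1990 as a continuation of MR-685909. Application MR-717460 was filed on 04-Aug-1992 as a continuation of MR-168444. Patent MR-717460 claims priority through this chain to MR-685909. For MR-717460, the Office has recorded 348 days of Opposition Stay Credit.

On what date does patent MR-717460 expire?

Earliest priority filing: 14 January 1988.
Base term: 14 January 1988 + 19 years → 14 January 2007.
Opposition Stay Credit: +348 days → 28 December 2007.

2007-12-28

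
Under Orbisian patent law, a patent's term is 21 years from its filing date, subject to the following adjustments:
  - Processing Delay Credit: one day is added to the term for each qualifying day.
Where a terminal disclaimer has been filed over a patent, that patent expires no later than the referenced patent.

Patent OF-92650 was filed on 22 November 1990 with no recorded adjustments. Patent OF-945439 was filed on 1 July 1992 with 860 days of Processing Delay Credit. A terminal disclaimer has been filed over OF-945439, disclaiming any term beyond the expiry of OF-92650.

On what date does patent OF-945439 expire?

Natural term of OF-945439:
  Base: filing + 21 years → 1 July 2013.
  Processing Delay Credit: +860 days → 8 November 2015.
Expiry of referenced patent OF-92650:
  Base: filing + 21 years → 22 November 2011.
Terminal disclaimer: OF-945439 expires on the earlier of 8 November 2015 and 22 November 2011.

November 22, 2011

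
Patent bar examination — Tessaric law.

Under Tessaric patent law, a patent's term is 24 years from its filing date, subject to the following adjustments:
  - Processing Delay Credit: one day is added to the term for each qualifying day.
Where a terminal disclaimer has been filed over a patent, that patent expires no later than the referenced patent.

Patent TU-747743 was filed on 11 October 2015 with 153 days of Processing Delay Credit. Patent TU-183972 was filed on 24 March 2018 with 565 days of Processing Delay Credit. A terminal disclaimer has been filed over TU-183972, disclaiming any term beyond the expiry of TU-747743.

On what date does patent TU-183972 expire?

2040-03-12

Natural term of TU-183972:
  Base: filing + 24 years → 24 March 2042.
  Processing Delay Credit: +565 days → 10 October 2043.
Expiry of referenced patent TU-747743:
  Base: filing + 24 years → 11 October 2039.
  Processing Delay Credit: +153 days → 12 March 2040.
Terminal disclaimer: TU-183972 expires on the earlier of 10 October 2043 and 12 March 2040.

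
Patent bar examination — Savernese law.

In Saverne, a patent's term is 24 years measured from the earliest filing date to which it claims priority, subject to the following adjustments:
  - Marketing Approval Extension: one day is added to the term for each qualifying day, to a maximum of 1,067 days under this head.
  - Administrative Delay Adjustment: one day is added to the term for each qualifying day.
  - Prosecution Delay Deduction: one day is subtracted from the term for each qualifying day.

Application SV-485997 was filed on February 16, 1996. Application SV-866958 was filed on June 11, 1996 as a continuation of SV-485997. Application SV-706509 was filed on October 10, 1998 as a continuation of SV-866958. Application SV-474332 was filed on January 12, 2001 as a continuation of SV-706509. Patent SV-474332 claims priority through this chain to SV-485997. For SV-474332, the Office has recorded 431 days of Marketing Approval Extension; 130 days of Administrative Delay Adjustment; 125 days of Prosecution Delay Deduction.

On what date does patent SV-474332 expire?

Earliest priority filing: 16 February 1996.
Base term: 16 February 1996 + 24 years → 16 February 2020.
Marketing Approval Extension: 431 days (within the 1067-day cap) → +431 days → 22 April 2021.
Administrative Delay Adjustment: +130 days → 30 August 2021.
Prosecution Delay Deduction: −125 days → 27 April 2021.

2021-04-27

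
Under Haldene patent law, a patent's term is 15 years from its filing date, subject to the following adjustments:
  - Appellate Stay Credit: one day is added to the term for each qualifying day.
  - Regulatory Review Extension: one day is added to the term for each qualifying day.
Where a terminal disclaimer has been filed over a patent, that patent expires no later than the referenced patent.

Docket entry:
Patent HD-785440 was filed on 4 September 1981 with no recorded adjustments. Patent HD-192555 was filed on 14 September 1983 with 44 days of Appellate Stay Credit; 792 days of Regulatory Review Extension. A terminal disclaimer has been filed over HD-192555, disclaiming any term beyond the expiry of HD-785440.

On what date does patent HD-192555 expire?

Natural term of HD-192555:
  Base: filing + 15 years → 14 September 1998.
  Appellate Stay Credit: +44 days → 28 October 1998.
  Regulatory Review Extension: +792 days → 28 December 2000.
Expiry of referenced patent HD-785440:
  Base: filing + 15 years → 4 September 1996.
Terminal disclaimer: HD-192555 expires on the earlier of 28 December 2000 and 4 September 1996.

1996-09-04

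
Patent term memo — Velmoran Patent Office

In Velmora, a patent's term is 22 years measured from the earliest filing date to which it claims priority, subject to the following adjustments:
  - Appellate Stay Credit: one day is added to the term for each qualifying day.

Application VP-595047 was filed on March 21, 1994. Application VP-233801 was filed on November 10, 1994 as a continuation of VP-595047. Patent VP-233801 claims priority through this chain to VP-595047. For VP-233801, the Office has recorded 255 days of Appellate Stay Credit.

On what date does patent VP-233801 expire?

2016-12-01

Earliest priority filing: 21 March 1994.
Base term: 21 March 1994 + 22 years → 21 March 2016.
Appellate Stay Credit: +255 days → 1 December 2016.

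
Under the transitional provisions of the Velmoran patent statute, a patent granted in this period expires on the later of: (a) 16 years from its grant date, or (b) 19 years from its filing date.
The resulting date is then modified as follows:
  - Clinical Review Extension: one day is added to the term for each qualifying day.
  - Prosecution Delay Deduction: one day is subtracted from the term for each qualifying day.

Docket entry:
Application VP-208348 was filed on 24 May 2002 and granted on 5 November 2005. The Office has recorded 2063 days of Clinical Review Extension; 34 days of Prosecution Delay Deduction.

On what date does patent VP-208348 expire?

(a) grant + 16 years → 5 November 2021.
(b) filing + 19 years → 24 May 2021.
Later of the two: 5 November 2021.
Clinical Review Extension: +2063 days → 30 June 2027.
Prosecution Delay Deduction: −34 days → 27 May 2027.

May 27, 2027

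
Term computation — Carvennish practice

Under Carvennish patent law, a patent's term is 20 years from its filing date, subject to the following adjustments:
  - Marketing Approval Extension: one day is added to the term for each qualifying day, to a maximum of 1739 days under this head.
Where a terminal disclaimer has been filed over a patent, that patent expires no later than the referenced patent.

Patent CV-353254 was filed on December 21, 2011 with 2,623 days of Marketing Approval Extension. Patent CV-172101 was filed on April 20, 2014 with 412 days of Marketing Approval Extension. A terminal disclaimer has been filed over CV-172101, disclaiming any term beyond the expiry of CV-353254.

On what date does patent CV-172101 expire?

Natural term of CV-172101:
  Base: filing + 20 years → 20 April 2034.
  Marketing Approval Extension: 412 days (within the 1739-day cap) → +412 days → 6 June 2035.
Expiry of referenced patent CV-353254:
  Base: filing + 20 years → 21 December 2031.
  Marketing Approval Extension: 2623 days claimed exceeds the 1739-day cap, so +1739 days → 24 September 2036.
Terminal disclaimer: CV-172101 expires on the earlier of 6 June 2035 and 24 September 2036.

June 6, 2035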